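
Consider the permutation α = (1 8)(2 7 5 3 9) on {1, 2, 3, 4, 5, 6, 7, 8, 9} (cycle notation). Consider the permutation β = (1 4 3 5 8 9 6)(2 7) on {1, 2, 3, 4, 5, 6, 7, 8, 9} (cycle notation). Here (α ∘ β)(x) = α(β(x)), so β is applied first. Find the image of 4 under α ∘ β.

β(4) = 3, then α(3) = 9; composing gives (α ∘ β)(4) = 9.

9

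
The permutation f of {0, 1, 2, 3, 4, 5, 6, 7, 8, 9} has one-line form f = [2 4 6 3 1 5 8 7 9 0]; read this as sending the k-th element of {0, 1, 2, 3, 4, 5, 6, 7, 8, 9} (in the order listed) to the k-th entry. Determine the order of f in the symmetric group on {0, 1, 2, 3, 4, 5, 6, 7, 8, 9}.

10

Writing f as disjoint cycles, the cycle lengths are 5, 2, 1, 1, 1.
The order of f is the least common multiple of its cycle lengths: lcm(5, 2) = 10.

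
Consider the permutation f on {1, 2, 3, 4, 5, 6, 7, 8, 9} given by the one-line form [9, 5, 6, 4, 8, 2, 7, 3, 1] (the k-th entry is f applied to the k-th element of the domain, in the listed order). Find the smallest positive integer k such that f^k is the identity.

Decomposing into disjoint cycles gives cycle lengths 5, 2, 1, 1.
The order is lcm(5, 2) = 10.

10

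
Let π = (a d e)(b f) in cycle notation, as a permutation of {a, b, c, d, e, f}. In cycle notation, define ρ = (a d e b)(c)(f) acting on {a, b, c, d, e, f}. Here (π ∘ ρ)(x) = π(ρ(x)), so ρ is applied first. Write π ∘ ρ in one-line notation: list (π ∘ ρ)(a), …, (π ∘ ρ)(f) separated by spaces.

Chase each element through ρ then π: a → d → e; b → a → d; c → c → c; d → e → a; e → b → f; f → f → b.
Collecting the images, π ∘ ρ = [e d c a f b].

e d c a f b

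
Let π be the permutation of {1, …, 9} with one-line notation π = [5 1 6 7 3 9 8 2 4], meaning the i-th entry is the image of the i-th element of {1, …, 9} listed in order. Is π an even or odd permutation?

even

In disjoint-cycle form the cycle lengths are 9.
A cycle of length ℓ contributes ℓ−1 transpositions, so π is a product of 8 transpositions — even.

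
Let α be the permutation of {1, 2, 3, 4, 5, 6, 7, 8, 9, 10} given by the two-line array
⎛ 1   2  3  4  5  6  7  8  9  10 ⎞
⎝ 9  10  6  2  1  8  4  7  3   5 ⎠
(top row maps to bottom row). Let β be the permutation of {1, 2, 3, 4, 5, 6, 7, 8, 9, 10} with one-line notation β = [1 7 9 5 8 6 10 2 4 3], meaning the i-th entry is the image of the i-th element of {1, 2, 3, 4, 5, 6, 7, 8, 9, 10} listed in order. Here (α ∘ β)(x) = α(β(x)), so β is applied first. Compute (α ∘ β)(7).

β(7) = 10, then α(10) = 5; composing gives (α ∘ β)(7) = 5.

5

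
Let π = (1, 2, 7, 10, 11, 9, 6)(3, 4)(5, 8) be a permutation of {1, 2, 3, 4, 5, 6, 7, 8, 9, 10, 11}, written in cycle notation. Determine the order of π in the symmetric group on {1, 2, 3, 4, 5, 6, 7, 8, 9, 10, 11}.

14

The cycle type of π is (7, 2, 2).
The order is lcm(7, 2, 2) = 14.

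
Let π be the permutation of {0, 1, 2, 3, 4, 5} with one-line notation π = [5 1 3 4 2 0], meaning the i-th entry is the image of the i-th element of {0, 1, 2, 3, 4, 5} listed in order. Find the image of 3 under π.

3 is element number 4 of the domain, and entry number 4 of the one-line form is 4, so π(3) = 4.

4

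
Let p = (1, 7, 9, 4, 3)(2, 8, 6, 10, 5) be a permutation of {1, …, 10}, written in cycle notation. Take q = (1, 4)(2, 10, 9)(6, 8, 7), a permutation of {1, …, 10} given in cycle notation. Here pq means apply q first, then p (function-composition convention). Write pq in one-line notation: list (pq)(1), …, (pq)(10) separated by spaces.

(pq)(x) = p(q(x)). Computing each image: p(q(1)) = p(4) = 3, p(q(2)) = p(10) = 5, p(q(3)) = p(3) = 1, p(q(4)) = p(1) = 7, p(q(5)) = p(5) = 2, p(q(6)) = p(8) = 6, p(q(7)) = p(6) = 10, p(q(8)) = p(7) = 9, p(q(9)) = p(2) = 8, p(q(10)) = p(9) = 4.
Hence pq = [3 5 1 7 2 6 10 9 8 4].

3 5 1 7 2 6 10 9 8 4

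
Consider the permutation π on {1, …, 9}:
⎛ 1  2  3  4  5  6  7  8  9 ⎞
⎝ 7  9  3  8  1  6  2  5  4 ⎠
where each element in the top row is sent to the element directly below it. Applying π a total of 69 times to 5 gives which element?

8

Tracing 5 → 1 → … returns to 5 after 7 steps, so 5 lies in a 7-cycle (1 7 2 9 4 8 5).
Powers repeat with period 7 on this cycle, and 69 mod 7 = 6, so π^69(5) = π^6(5).
Advancing 6 steps from 5: 5 → 1 → 7 → 2 → 9 → 4 → 8.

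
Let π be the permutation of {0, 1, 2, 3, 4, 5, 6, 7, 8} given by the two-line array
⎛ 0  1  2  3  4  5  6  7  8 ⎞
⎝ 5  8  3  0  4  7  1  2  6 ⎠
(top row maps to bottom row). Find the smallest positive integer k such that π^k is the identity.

15

Writing π as disjoint cycles, the cycle lengths are 5, 3, 1.
Since disjoint cycles commute, ord(π) = lcm(5, 3) = 15.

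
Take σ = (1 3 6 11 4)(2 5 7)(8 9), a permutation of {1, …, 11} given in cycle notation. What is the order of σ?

The disjoint cycles have lengths 5, 3, 2, 1.
The order of σ is the least common multiple of its cycle lengths: lcm(5, 3, 2) = 30.

30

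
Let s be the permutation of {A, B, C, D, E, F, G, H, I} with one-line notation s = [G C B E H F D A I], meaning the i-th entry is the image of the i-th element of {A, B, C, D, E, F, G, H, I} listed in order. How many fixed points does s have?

2

The fixed points (elements with s(x) = x) are {F, I}, so there are 2.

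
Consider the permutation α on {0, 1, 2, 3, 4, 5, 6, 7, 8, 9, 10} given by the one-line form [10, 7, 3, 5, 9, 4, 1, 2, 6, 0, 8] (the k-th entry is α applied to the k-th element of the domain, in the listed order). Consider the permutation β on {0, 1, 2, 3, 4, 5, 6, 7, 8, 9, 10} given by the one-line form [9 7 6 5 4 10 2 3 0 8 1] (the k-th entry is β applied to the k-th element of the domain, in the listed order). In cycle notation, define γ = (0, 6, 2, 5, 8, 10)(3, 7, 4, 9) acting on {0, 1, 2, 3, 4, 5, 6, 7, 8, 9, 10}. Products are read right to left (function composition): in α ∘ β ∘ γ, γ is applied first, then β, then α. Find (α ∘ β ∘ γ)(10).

(α ∘ β ∘ γ)(10) = α(β(γ(10))). γ(10) = 0, then β(0) = 9, then α(9) = 0, so the result is 0.

0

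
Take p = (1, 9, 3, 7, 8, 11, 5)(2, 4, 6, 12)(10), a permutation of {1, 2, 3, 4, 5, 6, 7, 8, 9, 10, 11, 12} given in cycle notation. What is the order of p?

The disjoint cycles have lengths 7, 4, 1.
The order of p is the least common multiple of its cycle lengths: lcm(7, 4) = 28.

28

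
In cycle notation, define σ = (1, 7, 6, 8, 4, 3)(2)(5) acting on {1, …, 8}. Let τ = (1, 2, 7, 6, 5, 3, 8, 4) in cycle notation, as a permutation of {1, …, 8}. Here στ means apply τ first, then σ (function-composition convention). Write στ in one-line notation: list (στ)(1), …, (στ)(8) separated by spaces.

Chase each element through τ then σ: 1 → 2 → 2; 2 → 7 → 6; 3 → 8 → 4; 4 → 1 → 7; 5 → 3 → 1; 6 → 5 → 5; 7 → 6 → 8; 8 → 4 → 3.
So στ in one-line form is 2 6 4 7 1 5 8 3.

2 6 4 7 1 5 8 3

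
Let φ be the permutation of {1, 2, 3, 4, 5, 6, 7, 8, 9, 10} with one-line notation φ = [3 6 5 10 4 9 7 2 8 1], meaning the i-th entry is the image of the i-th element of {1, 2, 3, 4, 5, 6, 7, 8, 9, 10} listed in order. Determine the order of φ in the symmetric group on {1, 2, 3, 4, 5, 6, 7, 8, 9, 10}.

20

The disjoint-cycle form of φ has cycle lengths 5, 4, 1.
Since disjoint cycles commute, ord(φ) = lcm(5, 4) = 20.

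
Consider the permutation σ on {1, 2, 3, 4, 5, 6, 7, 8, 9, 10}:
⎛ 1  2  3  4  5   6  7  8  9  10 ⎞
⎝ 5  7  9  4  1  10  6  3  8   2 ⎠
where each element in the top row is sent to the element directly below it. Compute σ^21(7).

6

Tracing 7 → 6 → … returns to 7 after 4 steps, so 7 lies in a 4-cycle (2, 7, 6, 10).
On a 4-cycle, σ^4 is the identity, so σ^21 = σ^1 there (21 ≡ 1 mod 4).
Advancing 1 step from 7: 7 → 6.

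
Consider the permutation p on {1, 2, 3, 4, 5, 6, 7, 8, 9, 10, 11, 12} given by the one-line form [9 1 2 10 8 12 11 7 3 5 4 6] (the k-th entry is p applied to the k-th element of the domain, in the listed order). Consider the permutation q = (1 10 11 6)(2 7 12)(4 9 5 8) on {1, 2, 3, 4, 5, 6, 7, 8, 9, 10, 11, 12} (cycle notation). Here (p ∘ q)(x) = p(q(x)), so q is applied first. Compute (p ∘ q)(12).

(p ∘ q)(12) = p(q(12)). q(12) = 2, then p(2) = 1. So (p ∘ q)(12) = 1.

1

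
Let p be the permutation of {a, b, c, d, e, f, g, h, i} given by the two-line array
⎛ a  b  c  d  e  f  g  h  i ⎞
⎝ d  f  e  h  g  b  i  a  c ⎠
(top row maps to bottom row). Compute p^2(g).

Tracing g → i → … returns to g after 4 steps, so g lies in a 4-cycle (c, e, g, i).
Advancing 2 steps from g: g → i → c.

c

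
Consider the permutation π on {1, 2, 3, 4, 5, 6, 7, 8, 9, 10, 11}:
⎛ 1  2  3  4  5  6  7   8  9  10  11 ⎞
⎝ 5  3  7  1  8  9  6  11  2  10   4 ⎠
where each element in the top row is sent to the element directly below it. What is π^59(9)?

Tracing 9 → 2 → … returns to 9 after 5 steps, so 9 lies in a 5-cycle (2 3 7 6 9).
On a 5-cycle, π^5 is the identity, so π^59 = π^4 there (59 ≡ 4 mod 5).
Stepping 4 places around the cycle: 9 → 2 → 3 → 7 → 6.

6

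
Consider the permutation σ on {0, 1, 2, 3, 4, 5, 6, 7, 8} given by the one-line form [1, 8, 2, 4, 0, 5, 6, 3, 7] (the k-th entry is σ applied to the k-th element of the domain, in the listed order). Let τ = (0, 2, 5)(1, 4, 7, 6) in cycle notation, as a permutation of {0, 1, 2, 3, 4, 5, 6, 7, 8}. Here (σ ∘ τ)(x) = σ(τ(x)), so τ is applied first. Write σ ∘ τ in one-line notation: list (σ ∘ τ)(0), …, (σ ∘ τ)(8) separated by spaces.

(σ ∘ τ)(x) = σ(τ(x)). Computing each image: σ(τ(0)) = σ(2) = 2, σ(τ(1)) = σ(4) = 0, σ(τ(2)) = σ(5) = 5, σ(τ(3)) = σ(3) = 4, σ(τ(4)) = σ(7) = 3, σ(τ(5)) = σ(0) = 1, σ(τ(6)) = σ(1) = 8, σ(τ(7)) = σ(6) = 6, σ(τ(8)) = σ(8) = 7.
Hence σ ∘ τ = [2 0 5 4 3 1 8 6 7].

2 0 5 4 3 1 8 6 7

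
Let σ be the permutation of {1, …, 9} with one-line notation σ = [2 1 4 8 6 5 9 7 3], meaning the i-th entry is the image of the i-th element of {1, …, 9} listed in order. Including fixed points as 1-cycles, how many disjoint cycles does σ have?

The cycle decomposition is (1 2)(3 4 8 7 9)(5 6), which has 3 cycles (counting 1-cycles).

3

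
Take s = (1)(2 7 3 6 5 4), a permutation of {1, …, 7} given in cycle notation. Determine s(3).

6

3 appears in (2 7 3 6 5 4); the next entry (wrapping around) is 6.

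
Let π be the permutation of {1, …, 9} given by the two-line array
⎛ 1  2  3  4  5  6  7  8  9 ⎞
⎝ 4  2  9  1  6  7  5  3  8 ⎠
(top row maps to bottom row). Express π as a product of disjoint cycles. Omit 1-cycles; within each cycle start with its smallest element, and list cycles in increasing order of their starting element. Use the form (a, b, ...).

Iterating π from 1 gives 1 → 4 → 1; that is the 2-cycle (1, 4).
Continuing from each remaining unvisited element yields (1, 4)(3, 9, 8)(5, 6, 7).

(1, 4)(3, 9, 8)(5, 6, 7)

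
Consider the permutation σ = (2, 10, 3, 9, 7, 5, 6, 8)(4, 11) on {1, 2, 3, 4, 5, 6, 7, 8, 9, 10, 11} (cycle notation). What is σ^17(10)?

10 lies in the 8-cycle (2, 10, 3, 9, 7, 5, 6, 8).
On an 8-cycle, σ^8 is the identity, so σ^17 = σ^1 there (17 ≡ 1 mod 8).
Advancing 1 step from 10: 10 → 3.

3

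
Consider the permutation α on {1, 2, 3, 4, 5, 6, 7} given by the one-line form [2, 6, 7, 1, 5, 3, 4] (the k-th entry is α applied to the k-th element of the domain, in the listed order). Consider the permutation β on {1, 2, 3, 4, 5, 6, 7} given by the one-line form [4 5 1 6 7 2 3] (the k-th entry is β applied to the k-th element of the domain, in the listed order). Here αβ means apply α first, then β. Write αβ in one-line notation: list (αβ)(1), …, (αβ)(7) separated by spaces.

5 2 3 4 7 1 6

Chase each element through α then β: 1 → 2 → 5; 2 → 6 → 2; 3 → 7 → 3; 4 → 1 → 4; 5 → 5 → 7; 6 → 3 → 1; 7 → 4 → 6.
Collecting the images, αβ = [5 2 3 4 7 1 6].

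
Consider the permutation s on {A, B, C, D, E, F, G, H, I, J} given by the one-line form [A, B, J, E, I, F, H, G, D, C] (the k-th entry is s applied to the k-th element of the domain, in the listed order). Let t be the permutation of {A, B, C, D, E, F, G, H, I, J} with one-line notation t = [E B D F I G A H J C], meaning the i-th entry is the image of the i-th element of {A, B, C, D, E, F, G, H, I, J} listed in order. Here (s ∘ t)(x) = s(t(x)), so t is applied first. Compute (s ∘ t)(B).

t(B) = B, then s(B) = B; composing gives (s ∘ t)(B) = B.

B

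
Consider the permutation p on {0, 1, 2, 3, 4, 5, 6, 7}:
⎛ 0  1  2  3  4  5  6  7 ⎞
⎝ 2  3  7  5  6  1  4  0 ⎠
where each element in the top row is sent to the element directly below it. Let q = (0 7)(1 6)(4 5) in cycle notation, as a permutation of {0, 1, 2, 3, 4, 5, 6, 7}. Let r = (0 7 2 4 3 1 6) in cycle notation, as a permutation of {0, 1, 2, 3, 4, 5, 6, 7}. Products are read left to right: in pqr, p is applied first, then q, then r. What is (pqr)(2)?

7

(pqr)(2) = r(q(p(2))). p(2) = 7, then q(7) = 0, then r(0) = 7, so the result is 7.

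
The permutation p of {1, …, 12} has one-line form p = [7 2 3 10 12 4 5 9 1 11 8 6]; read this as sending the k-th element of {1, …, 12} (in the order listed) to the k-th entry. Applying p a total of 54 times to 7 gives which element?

4

Tracing 7 → 5 → … returns to 7 after 10 steps, so 7 lies in a 10-cycle (1 7 5 12 6 4 10 11 8 9).
Powers repeat with period 10 on this cycle, and 54 mod 10 = 4, so p^54(7) = p^4(7).
Advancing 4 steps from 7: 7 → 5 → 12 → 6 → 4.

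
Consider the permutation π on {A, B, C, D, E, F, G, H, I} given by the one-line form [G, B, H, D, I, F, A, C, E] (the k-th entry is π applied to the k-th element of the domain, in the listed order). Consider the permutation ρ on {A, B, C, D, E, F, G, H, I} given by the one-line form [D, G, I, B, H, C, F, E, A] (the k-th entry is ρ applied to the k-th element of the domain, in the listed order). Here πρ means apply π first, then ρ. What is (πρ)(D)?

(πρ)(D) = ρ(π(D)). π(D) = D, then ρ(D) = B. So (πρ)(D) = B.

B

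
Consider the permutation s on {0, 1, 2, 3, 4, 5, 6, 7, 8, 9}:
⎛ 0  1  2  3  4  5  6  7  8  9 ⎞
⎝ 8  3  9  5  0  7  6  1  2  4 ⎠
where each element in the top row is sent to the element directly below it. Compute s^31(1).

7

Tracing 1 → 3 → … returns to 1 after 4 steps, so 1 lies in a 4-cycle (1, 3, 5, 7).
On a 4-cycle, s^4 is the identity, so s^31 = s^3 there (31 ≡ 3 mod 4).
Advancing 3 steps from 1: 1 → 3 → 5 → 7.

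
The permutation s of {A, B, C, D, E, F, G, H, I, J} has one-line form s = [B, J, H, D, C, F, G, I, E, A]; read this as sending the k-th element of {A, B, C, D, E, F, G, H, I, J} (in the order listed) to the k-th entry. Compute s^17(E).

Tracing E → C → … returns to E after 4 steps, so E lies in a 4-cycle (C H I E).
Powers repeat with period 4 on this cycle, and 17 mod 4 = 1, so s^17(E) = s^1(E).
Stepping 1 place around the cycle: E → C.

C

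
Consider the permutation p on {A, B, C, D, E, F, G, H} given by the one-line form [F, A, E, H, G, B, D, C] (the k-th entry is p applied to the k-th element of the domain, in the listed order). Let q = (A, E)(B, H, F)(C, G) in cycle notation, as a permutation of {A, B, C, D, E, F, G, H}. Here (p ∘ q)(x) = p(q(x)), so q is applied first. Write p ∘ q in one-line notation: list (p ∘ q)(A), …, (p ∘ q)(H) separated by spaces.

G C D H F A E B

Chase each element through q then p: A → E → G; B → H → C; C → G → D; D → D → H; E → A → F; F → B → A; G → C → E; H → F → B.
Collecting the images, p ∘ q = [G C D H F A E B].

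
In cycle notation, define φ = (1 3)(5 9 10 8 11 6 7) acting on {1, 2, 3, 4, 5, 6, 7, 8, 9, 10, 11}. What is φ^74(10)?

10 lies in the 7-cycle (5 9 10 8 11 6 7).
Powers repeat with period 7 on this cycle, and 74 mod 7 = 4, so φ^74(10) = φ^4(10).
Advancing 4 steps from 10: 10 → 8 → 11 → 6 → 7.

7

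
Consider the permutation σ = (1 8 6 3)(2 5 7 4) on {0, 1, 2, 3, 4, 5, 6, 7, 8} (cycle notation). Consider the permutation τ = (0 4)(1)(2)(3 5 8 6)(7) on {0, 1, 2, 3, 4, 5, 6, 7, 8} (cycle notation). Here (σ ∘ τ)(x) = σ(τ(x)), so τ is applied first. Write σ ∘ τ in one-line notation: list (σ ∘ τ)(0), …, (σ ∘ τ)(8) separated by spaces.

(σ ∘ τ)(x) = σ(τ(x)). Computing each image: σ(τ(0)) = σ(4) = 2, σ(τ(1)) = σ(1) = 8, σ(τ(2)) = σ(2) = 5, σ(τ(3)) = σ(5) = 7, σ(τ(4)) = σ(0) = 0, σ(τ(5)) = σ(8) = 6, σ(τ(6)) = σ(3) = 1, σ(τ(7)) = σ(7) = 4, σ(τ(8)) = σ(6) = 3.
Hence σ ∘ τ = [2 8 5 7 0 6 1 4 3].

2 8 5 7 0 6 1 4 3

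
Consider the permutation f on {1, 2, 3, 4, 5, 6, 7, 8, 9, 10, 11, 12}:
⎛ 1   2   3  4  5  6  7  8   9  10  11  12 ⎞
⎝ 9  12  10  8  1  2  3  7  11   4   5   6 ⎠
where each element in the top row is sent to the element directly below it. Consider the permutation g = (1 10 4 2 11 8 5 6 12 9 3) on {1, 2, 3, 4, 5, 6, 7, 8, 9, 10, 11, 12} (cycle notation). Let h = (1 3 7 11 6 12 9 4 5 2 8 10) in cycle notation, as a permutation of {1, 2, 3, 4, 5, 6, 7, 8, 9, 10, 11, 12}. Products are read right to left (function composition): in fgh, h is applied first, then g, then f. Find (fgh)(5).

Apply the permutations in order: h(5) = 2, then g(2) = 11, then f(11) = 5. So (fgh)(5) = 5.

5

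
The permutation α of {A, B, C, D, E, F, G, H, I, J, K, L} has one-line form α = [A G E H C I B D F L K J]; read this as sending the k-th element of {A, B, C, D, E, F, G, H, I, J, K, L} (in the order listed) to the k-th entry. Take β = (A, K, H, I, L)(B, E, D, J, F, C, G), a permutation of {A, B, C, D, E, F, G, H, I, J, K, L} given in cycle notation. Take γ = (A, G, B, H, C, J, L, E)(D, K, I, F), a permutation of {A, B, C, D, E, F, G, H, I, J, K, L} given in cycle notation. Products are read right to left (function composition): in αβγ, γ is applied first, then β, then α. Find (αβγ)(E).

Apply the permutations in order: γ(E) = A, then β(A) = K, then α(K) = K. So (αβγ)(E) = K.

K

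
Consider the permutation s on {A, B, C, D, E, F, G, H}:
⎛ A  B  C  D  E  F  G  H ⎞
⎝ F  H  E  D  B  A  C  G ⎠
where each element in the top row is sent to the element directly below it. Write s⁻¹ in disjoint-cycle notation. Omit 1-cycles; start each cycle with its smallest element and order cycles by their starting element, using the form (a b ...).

(A F)(B E C G H)

First write s in disjoint cycles: (A F)(B H G C E).
Reversing each cycle (and rotating so the smallest element leads) gives s⁻¹ = (A F)(B E C G H).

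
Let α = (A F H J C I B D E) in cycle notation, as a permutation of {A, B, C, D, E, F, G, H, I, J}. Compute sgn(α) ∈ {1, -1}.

1

The cycle lengths are 9, 1.
A cycle of length ℓ contributes ℓ−1 transpositions, so α is a product of 8 transpositions — even.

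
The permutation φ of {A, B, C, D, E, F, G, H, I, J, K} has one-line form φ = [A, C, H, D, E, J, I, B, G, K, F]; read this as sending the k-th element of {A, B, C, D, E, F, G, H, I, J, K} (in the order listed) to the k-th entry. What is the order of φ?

The disjoint-cycle form of φ has cycle lengths 3, 3, 2, 1, 1, 1.
The order is lcm(3, 3, 2) = 6.

6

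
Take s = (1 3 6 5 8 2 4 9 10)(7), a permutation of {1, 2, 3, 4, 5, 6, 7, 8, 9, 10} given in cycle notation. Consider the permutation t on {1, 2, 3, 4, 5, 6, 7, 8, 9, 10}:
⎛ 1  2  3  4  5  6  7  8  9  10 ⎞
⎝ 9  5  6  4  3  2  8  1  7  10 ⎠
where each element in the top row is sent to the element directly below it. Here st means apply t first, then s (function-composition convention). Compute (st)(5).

First apply t: t(5) = 3, then s(3) = 6. Thus (st)(5) = 6.

6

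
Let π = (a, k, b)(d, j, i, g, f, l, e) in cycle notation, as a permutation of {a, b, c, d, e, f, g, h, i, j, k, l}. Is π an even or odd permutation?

The cycle lengths are 7, 3, 1, 1.
A cycle is odd iff its length is even; π has 0 even-length cycles, so sgn(π) = (−1)^0 and π is even.

even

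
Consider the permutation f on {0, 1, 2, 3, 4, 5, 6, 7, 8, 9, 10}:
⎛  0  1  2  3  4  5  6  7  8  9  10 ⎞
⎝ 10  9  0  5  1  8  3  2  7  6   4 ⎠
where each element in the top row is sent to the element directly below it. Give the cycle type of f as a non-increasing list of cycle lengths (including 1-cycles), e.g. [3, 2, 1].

[11]

The disjoint cycles are (0 10 4 1 9 6 3 5 8 7 2), with lengths 11 in non-increasing order.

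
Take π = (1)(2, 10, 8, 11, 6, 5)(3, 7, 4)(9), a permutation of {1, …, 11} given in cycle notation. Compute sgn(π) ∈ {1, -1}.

The cycle lengths are 6, 3, 1, 1.
A cycle is odd iff its length is even; π has 1 even-length cycle, so sgn(π) = (−1)^1 and π is odd.

-1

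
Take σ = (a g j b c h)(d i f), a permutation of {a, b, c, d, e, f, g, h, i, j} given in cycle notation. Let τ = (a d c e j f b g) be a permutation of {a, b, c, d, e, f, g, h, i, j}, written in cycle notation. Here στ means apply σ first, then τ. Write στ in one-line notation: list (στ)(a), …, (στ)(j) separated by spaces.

a e h i j c f d b g

For each element, apply σ then τ: a → g → a; b → c → e; c → h → h; d → i → i; e → e → j; f → d → c; g → j → f; h → a → d; i → f → b; j → b → g.
So στ in one-line form is a e h i j c f d b g.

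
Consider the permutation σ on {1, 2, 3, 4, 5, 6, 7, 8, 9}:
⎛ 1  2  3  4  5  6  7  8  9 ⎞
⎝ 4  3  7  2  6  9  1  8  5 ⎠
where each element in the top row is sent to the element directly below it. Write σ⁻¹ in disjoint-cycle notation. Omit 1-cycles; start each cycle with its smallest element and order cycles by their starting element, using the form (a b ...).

The cycle decomposition of σ is (1 4 2 3 7)(5 6 9).
The inverse reverses every cycle; in canonical form, σ⁻¹ = (1 7 3 2 4)(5 9 6).

(1 7 3 2 4)(5 9 6)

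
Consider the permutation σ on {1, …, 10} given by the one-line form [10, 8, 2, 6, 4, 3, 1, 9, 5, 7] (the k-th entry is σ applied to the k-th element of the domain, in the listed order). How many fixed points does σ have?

0

No element satisfies σ(x) = x, so there are 0 fixed points.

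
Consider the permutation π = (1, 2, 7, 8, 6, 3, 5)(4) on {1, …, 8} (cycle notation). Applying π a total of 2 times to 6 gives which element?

6 lies in the 7-cycle (1, 2, 7, 8, 6, 3, 5).
Advancing 2 steps from 6: 6 → 3 → 5.

5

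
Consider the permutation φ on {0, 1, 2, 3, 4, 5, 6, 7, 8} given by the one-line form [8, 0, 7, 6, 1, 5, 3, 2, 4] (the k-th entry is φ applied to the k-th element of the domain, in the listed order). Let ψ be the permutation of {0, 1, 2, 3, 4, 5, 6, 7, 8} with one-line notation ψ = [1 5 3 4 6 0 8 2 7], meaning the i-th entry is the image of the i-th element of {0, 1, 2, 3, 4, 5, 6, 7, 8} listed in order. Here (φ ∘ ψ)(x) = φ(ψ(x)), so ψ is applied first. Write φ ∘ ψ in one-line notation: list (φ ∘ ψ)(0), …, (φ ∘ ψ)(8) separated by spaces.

For each element, apply ψ then φ: 0 → 1 → 0; 1 → 5 → 5; 2 → 3 → 6; 3 → 4 → 1; 4 → 6 → 3; 5 → 0 → 8; 6 → 8 → 4; 7 → 2 → 7; 8 → 7 → 2.
Collecting the images, φ ∘ ψ = [0 5 6 1 3 8 4 7 2].

0 5 6 1 3 8 4 7 2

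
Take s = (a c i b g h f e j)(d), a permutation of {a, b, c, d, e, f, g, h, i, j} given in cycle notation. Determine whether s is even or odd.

even

The cycle lengths are 9, 1.
A cycle of length ℓ contributes ℓ−1 transpositions, so s is a product of 8 transpositions — even.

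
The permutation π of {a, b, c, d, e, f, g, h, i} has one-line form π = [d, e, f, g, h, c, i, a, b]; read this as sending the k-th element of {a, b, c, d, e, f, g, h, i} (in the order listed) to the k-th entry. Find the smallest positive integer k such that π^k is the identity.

Writing π as disjoint cycles, the cycle lengths are 7, 2.
The order of π is the least common multiple of its cycle lengths: lcm(7, 2) = 14.

14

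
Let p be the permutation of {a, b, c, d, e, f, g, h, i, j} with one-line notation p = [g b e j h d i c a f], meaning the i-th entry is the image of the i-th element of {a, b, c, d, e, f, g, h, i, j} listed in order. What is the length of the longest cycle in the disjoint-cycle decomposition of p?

Decomposing into disjoint cycles gives (a g i)(c e h)(d j f); the longest has length 3.

3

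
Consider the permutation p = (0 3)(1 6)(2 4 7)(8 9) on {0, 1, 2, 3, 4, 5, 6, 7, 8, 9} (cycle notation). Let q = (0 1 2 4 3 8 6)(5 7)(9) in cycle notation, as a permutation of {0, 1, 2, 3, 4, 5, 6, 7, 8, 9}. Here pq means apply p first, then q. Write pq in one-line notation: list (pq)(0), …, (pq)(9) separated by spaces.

8 0 3 1 5 7 2 4 9 6

For each element, apply p then q: 0 → 3 → 8; 1 → 6 → 0; 2 → 4 → 3; 3 → 0 → 1; 4 → 7 → 5; 5 → 5 → 7; 6 → 1 → 2; 7 → 2 → 4; 8 → 9 → 9; 9 → 8 → 6.
So pq in one-line form is 8 0 3 1 5 7 2 4 9 6.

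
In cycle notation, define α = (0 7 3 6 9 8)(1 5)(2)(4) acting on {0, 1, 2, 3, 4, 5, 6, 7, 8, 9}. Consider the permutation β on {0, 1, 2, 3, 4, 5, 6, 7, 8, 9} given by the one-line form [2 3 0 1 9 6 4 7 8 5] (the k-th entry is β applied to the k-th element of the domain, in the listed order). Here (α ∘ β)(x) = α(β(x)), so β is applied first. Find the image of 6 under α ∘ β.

(α ∘ β)(6) = α(β(6)). β(6) = 4, then α(4) = 4. So (α ∘ β)(6) = 4.

4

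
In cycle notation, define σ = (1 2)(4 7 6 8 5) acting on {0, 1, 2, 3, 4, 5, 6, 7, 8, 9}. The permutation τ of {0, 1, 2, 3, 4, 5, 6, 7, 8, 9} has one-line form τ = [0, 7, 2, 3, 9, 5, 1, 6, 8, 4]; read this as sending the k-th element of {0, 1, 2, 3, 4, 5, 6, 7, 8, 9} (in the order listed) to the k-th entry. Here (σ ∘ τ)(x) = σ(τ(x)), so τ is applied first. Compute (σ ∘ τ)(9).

First apply τ: τ(9) = 4, then σ(4) = 7. Thus (σ ∘ τ)(9) = 7.

7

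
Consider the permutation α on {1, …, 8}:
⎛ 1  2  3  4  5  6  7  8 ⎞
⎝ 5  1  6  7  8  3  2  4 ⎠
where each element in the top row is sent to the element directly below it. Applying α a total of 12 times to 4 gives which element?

4

Tracing 4 → 7 → … returns to 4 after 6 steps, so 4 lies in a 6-cycle (1 5 8 4 7 2).
Powers repeat with period 6 on this cycle, and 12 mod 6 = 0, so α^12(4) = α^0(4).
So α^12(4) = 4.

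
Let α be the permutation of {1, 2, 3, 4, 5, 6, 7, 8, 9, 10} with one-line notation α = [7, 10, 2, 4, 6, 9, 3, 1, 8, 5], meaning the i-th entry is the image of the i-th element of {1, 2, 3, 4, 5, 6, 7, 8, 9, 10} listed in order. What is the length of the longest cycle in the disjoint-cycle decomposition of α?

Decomposing into disjoint cycles gives (1 7 3 2 10 5 6 9 8); the longest has length 9.

9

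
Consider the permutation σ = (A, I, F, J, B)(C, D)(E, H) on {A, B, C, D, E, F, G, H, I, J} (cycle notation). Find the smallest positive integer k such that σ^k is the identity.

10

The disjoint cycles have lengths 5, 2, 2, 1.
Since disjoint cycles commute, ord(σ) = lcm(5, 2, 2) = 10.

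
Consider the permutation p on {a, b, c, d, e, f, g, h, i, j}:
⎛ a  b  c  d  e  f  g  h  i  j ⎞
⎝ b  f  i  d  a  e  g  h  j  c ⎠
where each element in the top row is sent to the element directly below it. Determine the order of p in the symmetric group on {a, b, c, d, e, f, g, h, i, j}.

Writing p as disjoint cycles, the cycle lengths are 4, 3, 1, 1, 1.
The order of p is the least common multiple of its cycle lengths: lcm(4, 3) = 12.

12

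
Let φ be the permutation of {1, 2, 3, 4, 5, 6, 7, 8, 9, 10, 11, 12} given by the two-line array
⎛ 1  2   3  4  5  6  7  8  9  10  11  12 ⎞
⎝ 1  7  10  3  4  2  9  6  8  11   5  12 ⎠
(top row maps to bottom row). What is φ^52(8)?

Tracing 8 → 6 → … returns to 8 after 5 steps, so 8 lies in a 5-cycle (2 7 9 8 6).
Since the cycle has length 5, φ^52 acts on it the same as φ^2 (52 mod 5 = 2).
Stepping 2 places around the cycle: 8 → 6 → 2.

2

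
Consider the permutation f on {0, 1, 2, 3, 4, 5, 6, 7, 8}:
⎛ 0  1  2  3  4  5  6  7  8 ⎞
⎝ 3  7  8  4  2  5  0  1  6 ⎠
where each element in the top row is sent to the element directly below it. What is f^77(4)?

Tracing 4 → 2 → … returns to 4 after 6 steps, so 4 lies in a 6-cycle (0 3 4 2 8 6).
Powers repeat with period 6 on this cycle, and 77 mod 6 = 5, so f^77(4) = f^5(4).
Stepping 5 places around the cycle: 4 → 2 → 8 → 6 → 0 → 3.

3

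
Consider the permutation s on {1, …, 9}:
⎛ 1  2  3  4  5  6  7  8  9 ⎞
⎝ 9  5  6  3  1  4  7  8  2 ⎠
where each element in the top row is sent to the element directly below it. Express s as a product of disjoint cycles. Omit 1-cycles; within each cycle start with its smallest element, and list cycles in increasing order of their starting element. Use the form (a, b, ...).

(1, 9, 2, 5)(3, 6, 4)

Iterating s from 1 gives 1 → 9 → 2 → 5 → 1; that is the 4-cycle (1, 9, 2, 5).
Continuing from each remaining unvisited element yields (1, 9, 2, 5)(3, 6, 4).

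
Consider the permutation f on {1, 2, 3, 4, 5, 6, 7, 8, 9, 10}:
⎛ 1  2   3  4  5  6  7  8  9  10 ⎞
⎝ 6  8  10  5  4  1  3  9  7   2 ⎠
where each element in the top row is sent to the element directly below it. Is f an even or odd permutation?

odd

In disjoint-cycle form the cycle lengths are 6, 2, 2.
A cycle of length ℓ contributes ℓ−1 transpositions, so f is a product of 5 + 1 + 1 = 7 transpositions — odd.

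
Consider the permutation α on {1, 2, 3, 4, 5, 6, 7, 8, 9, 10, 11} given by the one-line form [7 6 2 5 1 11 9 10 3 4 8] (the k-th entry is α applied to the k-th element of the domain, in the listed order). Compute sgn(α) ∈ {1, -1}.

1

In disjoint-cycle form the cycle lengths are 11.
A cycle is odd iff its length is even; α has 0 even-length cycles, so sgn(α) = (−1)^0 and α is even.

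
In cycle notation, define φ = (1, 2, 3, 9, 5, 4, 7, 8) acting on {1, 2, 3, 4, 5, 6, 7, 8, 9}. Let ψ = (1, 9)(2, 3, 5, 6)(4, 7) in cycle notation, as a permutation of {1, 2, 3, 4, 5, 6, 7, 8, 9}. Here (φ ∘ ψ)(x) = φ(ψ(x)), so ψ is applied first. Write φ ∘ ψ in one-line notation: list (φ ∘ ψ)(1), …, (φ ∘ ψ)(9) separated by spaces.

5 9 4 8 6 3 7 1 2

Chase each element through ψ then φ: 1 → 9 → 5; 2 → 3 → 9; 3 → 5 → 4; 4 → 7 → 8; 5 → 6 → 6; 6 → 2 → 3; 7 → 4 → 7; 8 → 8 → 1; 9 → 1 → 2.
So φ ∘ ψ in one-line form is 5 9 4 8 6 3 7 1 2.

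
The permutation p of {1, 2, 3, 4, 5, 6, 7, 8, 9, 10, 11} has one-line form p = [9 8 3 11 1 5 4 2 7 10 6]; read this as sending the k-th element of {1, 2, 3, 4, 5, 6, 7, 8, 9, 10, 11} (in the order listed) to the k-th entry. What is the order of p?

14

Decomposing into disjoint cycles gives cycle lengths 7, 2, 1, 1.
The order is lcm(7, 2) = 14.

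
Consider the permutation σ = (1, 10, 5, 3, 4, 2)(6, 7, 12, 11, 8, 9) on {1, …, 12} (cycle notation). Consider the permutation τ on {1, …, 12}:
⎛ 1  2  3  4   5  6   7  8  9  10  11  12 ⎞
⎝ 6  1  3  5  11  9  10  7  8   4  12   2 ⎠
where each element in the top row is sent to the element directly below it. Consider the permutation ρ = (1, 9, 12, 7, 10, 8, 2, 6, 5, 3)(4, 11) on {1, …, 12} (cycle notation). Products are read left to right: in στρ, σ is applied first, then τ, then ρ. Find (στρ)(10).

4

(στρ)(10) = ρ(τ(σ(10))). σ(10) = 5, then τ(5) = 11, then ρ(11) = 4, so the result is 4.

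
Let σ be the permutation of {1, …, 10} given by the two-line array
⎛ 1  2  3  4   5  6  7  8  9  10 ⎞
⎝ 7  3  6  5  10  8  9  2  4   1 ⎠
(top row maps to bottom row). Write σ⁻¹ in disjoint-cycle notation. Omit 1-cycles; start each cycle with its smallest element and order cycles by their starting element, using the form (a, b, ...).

The cycle decomposition of σ is (1, 7, 9, 4, 5, 10)(2, 3, 6, 8).
Reversing each cycle (and rotating so the smallest element leads) gives σ⁻¹ = (1, 10, 5, 4, 9, 7)(2, 8, 6, 3).

(1, 10, 5, 4, 9, 7)(2, 8, 6, 3)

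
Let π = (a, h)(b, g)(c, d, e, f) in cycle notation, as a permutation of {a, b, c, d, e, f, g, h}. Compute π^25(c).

c lies in the 4-cycle (c, d, e, f).
Powers repeat with period 4 on this cycle, and 25 mod 4 = 1, so π^25(c) = π^1(c).
Stepping 1 place around the cycle: c → d.

d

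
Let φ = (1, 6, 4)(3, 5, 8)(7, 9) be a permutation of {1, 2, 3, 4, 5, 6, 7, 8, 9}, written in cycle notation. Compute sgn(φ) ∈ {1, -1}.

The cycle lengths are 3, 3, 2, 1.
A cycle of length ℓ contributes ℓ−1 transpositions, so φ is a product of 2 + 2 + 1 = 5 transpositions — odd.

-1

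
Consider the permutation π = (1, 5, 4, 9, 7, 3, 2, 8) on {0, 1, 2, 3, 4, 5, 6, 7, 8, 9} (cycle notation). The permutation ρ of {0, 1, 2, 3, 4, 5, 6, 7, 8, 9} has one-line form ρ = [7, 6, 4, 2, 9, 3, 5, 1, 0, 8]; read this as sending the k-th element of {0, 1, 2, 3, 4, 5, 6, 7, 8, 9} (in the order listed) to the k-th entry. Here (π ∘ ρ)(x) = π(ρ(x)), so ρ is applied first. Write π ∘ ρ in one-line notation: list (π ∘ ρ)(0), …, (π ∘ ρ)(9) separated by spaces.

Chase each element through ρ then π: 0 → 7 → 3; 1 → 6 → 6; 2 → 4 → 9; 3 → 2 → 8; 4 → 9 → 7; 5 → 3 → 2; 6 → 5 → 4; 7 → 1 → 5; 8 → 0 → 0; 9 → 8 → 1.
So π ∘ ρ in one-line form is 3 6 9 8 7 2 4 5 0 1.

3 6 9 8 7 2 4 5 0 1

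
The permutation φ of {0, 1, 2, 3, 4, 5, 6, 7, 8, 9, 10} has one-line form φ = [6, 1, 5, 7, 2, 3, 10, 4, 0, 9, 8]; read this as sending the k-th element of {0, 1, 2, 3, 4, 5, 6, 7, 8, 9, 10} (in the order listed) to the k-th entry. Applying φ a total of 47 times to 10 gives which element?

6

Tracing 10 → 8 → … returns to 10 after 4 steps, so 10 lies in a 4-cycle (0 6 10 8).
On a 4-cycle, φ^4 is the identity, so φ^47 = φ^3 there (47 ≡ 3 mod 4).
Stepping 3 places around the cycle: 10 → 8 → 0 → 6.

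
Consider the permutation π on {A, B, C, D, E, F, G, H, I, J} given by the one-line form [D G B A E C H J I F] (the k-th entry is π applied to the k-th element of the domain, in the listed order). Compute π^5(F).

Tracing F → C → … returns to F after 6 steps, so F lies in a 6-cycle (B G H J F C).
Advancing 5 steps from F: F → C → B → G → H → J.

J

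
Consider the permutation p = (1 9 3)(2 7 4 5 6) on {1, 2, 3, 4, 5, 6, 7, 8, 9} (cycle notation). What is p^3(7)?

7 lies in the 5-cycle (2 7 4 5 6).
Stepping 3 places around the cycle: 7 → 4 → 5 → 6.

6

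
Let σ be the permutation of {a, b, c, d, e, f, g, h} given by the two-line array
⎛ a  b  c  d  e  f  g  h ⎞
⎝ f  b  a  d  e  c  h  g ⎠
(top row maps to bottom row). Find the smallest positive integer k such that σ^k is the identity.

6

The disjoint-cycle form of σ has cycle lengths 3, 2, 1, 1, 1.
The order is lcm(3, 2) = 6.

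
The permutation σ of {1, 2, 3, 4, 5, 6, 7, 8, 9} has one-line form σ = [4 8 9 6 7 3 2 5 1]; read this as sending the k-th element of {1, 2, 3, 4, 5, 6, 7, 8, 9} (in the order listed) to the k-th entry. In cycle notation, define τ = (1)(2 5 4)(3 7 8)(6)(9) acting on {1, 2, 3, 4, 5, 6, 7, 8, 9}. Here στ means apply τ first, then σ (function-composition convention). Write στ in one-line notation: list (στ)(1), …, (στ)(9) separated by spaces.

For each element, apply τ then σ: 1 → 1 → 4; 2 → 5 → 7; 3 → 7 → 2; 4 → 2 → 8; 5 → 4 → 6; 6 → 6 → 3; 7 → 8 → 5; 8 → 3 → 9; 9 → 9 → 1.
So στ in one-line form is 4 7 2 8 6 3 5 9 1.

4 7 2 8 6 3 5 9 1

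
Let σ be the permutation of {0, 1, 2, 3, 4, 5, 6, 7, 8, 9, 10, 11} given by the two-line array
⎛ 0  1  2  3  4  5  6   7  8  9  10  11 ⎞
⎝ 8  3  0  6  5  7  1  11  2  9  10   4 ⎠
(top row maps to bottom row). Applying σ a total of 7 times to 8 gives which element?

Tracing 8 → 2 → … returns to 8 after 3 steps, so 8 lies in a 3-cycle (0, 8, 2).
Powers repeat with period 3 on this cycle, and 7 mod 3 = 1, so σ^7(8) = σ^1(8).
Stepping 1 place around the cycle: 8 → 2.

2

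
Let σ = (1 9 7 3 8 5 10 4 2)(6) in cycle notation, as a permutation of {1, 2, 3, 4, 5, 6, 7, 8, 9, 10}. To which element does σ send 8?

5

8 appears in (1 9 7 3 8 5 10 4 2); the next entry (wrapping around) is 5.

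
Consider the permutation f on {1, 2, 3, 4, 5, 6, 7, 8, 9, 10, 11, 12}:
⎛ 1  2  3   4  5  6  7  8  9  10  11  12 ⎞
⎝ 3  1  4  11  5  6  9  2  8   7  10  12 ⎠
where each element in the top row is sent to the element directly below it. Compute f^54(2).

Tracing 2 → 1 → … returns to 2 after 9 steps, so 2 lies in a 9-cycle (1, 3, 4, 11, 10, 7, 9, 8, 2).
Since the cycle has length 9, f^54 acts on it the same as f^0 (54 mod 9 = 0).
So f^54(2) = 2.

2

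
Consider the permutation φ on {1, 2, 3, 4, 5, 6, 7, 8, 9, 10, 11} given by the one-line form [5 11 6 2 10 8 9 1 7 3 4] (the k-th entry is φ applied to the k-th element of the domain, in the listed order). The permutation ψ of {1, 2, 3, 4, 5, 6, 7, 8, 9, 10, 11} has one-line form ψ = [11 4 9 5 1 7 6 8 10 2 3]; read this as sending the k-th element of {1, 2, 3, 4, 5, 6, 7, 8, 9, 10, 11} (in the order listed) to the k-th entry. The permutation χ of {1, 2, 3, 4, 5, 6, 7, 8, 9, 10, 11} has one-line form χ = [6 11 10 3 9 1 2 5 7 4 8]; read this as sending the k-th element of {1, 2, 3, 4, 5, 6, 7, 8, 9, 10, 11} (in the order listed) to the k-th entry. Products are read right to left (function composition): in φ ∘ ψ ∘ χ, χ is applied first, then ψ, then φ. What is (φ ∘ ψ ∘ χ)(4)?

Apply the permutations in order: χ(4) = 3, then ψ(3) = 9, then φ(9) = 7. So (φ ∘ ψ ∘ χ)(4) = 7.

7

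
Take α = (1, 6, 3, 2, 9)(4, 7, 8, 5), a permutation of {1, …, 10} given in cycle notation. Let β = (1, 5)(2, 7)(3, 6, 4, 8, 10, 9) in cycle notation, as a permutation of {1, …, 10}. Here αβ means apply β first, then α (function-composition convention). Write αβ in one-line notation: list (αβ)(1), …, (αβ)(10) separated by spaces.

(αβ)(x) = α(β(x)). Computing each image: α(β(1)) = α(5) = 4, α(β(2)) = α(7) = 8, α(β(3)) = α(6) = 3, α(β(4)) = α(8) = 5, α(β(5)) = α(1) = 6, α(β(6)) = α(4) = 7, α(β(7)) = α(2) = 9, α(β(8)) = α(10) = 10, α(β(9)) = α(3) = 2, α(β(10)) = α(9) = 1.
Hence αβ = [4 8 3 5 6 7 9 10 2 1].

4 8 3 5 6 7 9 10 2 1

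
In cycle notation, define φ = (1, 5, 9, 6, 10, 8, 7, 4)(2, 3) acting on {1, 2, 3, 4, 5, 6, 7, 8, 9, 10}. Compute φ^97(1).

1 lies in the 8-cycle (1, 5, 9, 6, 10, 8, 7, 4).
Powers repeat with period 8 on this cycle, and 97 mod 8 = 1, so φ^97(1) = φ^1(1).
Stepping 1 place around the cycle: 1 → 5.

5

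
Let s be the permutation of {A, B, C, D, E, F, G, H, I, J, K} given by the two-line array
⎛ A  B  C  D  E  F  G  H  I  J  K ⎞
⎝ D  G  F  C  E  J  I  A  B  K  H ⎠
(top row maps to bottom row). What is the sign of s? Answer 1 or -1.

1

In disjoint-cycle form the cycle lengths are 7, 3, 1.
A cycle of length ℓ contributes ℓ−1 transpositions, so s is a product of 6 + 2 = 8 transpositions — even.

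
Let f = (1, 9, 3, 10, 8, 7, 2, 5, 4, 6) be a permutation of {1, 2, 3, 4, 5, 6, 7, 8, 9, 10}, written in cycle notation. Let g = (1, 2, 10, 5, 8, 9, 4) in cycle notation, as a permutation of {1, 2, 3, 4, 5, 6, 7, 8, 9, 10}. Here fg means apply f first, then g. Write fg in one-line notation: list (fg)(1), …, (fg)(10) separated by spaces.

(fg)(x) = g(f(x)). Computing each image: g(f(1)) = g(9) = 4, g(f(2)) = g(5) = 8, g(f(3)) = g(10) = 5, g(f(4)) = g(6) = 6, g(f(5)) = g(4) = 1, g(f(6)) = g(1) = 2, g(f(7)) = g(2) = 10, g(f(8)) = g(7) = 7, g(f(9)) = g(3) = 3, g(f(10)) = g(8) = 9.
Hence fg = [4 8 5 6 1 2 10 7 3 9].

4 8 5 6 1 2 10 7 3 9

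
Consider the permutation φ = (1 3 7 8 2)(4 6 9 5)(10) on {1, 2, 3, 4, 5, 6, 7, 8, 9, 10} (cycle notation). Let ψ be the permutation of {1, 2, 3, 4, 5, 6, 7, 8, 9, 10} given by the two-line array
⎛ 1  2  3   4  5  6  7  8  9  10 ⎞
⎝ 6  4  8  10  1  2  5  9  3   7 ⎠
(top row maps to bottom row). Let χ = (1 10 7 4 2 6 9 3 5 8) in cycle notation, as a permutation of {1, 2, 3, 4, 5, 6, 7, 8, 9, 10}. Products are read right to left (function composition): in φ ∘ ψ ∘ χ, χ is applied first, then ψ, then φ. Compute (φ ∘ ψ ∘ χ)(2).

1

Chase 2: χ(2) = 6; ψ(6) = 2; φ(2) = 1. Hence (φ ∘ ψ ∘ χ)(2) = 1.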